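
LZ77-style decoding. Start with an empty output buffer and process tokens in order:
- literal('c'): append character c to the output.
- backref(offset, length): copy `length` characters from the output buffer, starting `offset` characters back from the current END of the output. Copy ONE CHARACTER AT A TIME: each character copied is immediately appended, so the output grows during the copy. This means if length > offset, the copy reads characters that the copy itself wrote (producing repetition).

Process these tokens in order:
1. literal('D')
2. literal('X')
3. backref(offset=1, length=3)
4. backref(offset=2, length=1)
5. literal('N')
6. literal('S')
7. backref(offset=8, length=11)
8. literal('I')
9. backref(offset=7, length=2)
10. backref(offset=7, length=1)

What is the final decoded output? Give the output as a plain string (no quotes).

Answer: DXXXXXNSDXXXXXNSDXXIXNS

Derivation:
Token 1: literal('D'). Output: "D"
Token 2: literal('X'). Output: "DX"
Token 3: backref(off=1, len=3) (overlapping!). Copied 'XXX' from pos 1. Output: "DXXXX"
Token 4: backref(off=2, len=1). Copied 'X' from pos 3. Output: "DXXXXX"
Token 5: literal('N'). Output: "DXXXXXN"
Token 6: literal('S'). Output: "DXXXXXNS"
Token 7: backref(off=8, len=11) (overlapping!). Copied 'DXXXXXNSDXX' from pos 0. Output: "DXXXXXNSDXXXXXNSDXX"
Token 8: literal('I'). Output: "DXXXXXNSDXXXXXNSDXXI"
Token 9: backref(off=7, len=2). Copied 'XN' from pos 13. Output: "DXXXXXNSDXXXXXNSDXXIXN"
Token 10: backref(off=7, len=1). Copied 'S' from pos 15. Output: "DXXXXXNSDXXXXXNSDXXIXNS"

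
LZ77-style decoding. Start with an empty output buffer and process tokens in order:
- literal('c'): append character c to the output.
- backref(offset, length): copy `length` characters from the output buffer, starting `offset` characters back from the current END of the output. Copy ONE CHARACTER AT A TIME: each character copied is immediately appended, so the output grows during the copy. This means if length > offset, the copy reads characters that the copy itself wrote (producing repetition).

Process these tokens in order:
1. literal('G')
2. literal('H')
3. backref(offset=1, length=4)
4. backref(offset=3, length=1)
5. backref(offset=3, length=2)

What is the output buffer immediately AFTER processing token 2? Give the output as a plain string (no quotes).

Answer: GH

Derivation:
Token 1: literal('G'). Output: "G"
Token 2: literal('H'). Output: "GH"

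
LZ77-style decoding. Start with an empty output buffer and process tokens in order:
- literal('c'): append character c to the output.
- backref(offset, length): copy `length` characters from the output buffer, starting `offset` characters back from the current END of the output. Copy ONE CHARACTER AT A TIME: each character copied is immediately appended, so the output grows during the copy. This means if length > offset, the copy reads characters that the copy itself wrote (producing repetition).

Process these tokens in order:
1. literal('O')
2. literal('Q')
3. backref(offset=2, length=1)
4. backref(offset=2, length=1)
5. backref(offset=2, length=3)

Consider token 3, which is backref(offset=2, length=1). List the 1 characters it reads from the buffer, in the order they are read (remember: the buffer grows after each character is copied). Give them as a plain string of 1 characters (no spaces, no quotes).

Token 1: literal('O'). Output: "O"
Token 2: literal('Q'). Output: "OQ"
Token 3: backref(off=2, len=1). Buffer before: "OQ" (len 2)
  byte 1: read out[0]='O', append. Buffer now: "OQO"

Answer: O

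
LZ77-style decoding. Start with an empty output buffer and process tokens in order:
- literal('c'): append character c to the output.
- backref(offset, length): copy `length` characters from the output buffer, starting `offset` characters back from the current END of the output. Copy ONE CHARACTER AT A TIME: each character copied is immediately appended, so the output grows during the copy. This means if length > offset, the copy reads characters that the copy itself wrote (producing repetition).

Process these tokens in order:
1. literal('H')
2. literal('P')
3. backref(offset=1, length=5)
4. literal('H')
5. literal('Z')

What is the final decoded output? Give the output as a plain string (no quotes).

Token 1: literal('H'). Output: "H"
Token 2: literal('P'). Output: "HP"
Token 3: backref(off=1, len=5) (overlapping!). Copied 'PPPPP' from pos 1. Output: "HPPPPPP"
Token 4: literal('H'). Output: "HPPPPPPH"
Token 5: literal('Z'). Output: "HPPPPPPHZ"

Answer: HPPPPPPHZ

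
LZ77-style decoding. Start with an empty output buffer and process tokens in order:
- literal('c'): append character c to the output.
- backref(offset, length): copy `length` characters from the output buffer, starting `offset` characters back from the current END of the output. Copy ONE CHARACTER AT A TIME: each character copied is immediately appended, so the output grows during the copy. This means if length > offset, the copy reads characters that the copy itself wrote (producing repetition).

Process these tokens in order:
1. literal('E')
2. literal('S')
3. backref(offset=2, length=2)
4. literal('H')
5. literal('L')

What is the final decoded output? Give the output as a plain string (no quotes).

Answer: ESESHL

Derivation:
Token 1: literal('E'). Output: "E"
Token 2: literal('S'). Output: "ES"
Token 3: backref(off=2, len=2). Copied 'ES' from pos 0. Output: "ESES"
Token 4: literal('H'). Output: "ESESH"
Token 5: literal('L'). Output: "ESESHL"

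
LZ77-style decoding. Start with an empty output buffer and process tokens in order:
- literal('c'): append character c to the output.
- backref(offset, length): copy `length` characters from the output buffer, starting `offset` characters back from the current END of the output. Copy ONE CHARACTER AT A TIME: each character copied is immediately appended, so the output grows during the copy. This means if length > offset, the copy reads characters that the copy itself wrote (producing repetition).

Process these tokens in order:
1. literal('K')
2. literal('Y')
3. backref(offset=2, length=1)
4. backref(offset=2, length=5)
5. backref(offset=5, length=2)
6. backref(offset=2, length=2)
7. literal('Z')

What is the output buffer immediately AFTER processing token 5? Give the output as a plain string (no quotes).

Answer: KYKYKYKYYK

Derivation:
Token 1: literal('K'). Output: "K"
Token 2: literal('Y'). Output: "KY"
Token 3: backref(off=2, len=1). Copied 'K' from pos 0. Output: "KYK"
Token 4: backref(off=2, len=5) (overlapping!). Copied 'YKYKY' from pos 1. Output: "KYKYKYKY"
Token 5: backref(off=5, len=2). Copied 'YK' from pos 3. Output: "KYKYKYKYYK"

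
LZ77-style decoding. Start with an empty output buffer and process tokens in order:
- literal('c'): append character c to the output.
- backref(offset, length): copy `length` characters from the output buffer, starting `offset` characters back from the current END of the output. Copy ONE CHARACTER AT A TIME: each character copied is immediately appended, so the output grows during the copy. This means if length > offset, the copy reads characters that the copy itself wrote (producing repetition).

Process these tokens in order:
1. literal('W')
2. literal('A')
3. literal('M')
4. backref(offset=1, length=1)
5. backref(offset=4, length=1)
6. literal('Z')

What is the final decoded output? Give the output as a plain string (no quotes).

Answer: WAMMWZ

Derivation:
Token 1: literal('W'). Output: "W"
Token 2: literal('A'). Output: "WA"
Token 3: literal('M'). Output: "WAM"
Token 4: backref(off=1, len=1). Copied 'M' from pos 2. Output: "WAMM"
Token 5: backref(off=4, len=1). Copied 'W' from pos 0. Output: "WAMMW"
Token 6: literal('Z'). Output: "WAMMWZ"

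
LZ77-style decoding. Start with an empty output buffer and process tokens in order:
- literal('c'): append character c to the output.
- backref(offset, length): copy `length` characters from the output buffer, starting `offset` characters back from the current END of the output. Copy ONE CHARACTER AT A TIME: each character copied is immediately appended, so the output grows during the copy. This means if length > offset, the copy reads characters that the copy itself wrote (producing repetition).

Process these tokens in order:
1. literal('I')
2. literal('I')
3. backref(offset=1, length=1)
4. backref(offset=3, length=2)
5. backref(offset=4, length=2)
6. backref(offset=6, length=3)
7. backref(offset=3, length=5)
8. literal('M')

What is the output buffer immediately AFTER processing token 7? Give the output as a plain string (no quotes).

Token 1: literal('I'). Output: "I"
Token 2: literal('I'). Output: "II"
Token 3: backref(off=1, len=1). Copied 'I' from pos 1. Output: "III"
Token 4: backref(off=3, len=2). Copied 'II' from pos 0. Output: "IIIII"
Token 5: backref(off=4, len=2). Copied 'II' from pos 1. Output: "IIIIIII"
Token 6: backref(off=6, len=3). Copied 'III' from pos 1. Output: "IIIIIIIIII"
Token 7: backref(off=3, len=5) (overlapping!). Copied 'IIIII' from pos 7. Output: "IIIIIIIIIIIIIII"

Answer: IIIIIIIIIIIIIII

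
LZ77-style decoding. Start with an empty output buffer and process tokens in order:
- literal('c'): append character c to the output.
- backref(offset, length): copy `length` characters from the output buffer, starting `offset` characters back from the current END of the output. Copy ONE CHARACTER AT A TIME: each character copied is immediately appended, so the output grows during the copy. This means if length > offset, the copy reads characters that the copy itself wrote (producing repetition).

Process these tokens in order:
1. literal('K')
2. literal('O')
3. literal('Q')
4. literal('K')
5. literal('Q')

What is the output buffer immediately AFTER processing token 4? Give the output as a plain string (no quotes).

Answer: KOQK

Derivation:
Token 1: literal('K'). Output: "K"
Token 2: literal('O'). Output: "KO"
Token 3: literal('Q'). Output: "KOQ"
Token 4: literal('K'). Output: "KOQK"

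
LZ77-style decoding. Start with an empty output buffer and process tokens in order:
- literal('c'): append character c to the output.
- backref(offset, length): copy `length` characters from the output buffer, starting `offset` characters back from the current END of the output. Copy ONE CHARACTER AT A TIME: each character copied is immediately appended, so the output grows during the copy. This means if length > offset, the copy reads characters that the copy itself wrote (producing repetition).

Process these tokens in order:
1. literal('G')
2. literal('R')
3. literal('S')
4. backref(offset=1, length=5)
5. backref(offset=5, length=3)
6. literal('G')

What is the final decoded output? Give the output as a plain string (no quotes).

Token 1: literal('G'). Output: "G"
Token 2: literal('R'). Output: "GR"
Token 3: literal('S'). Output: "GRS"
Token 4: backref(off=1, len=5) (overlapping!). Copied 'SSSSS' from pos 2. Output: "GRSSSSSS"
Token 5: backref(off=5, len=3). Copied 'SSS' from pos 3. Output: "GRSSSSSSSSS"
Token 6: literal('G'). Output: "GRSSSSSSSSSG"

Answer: GRSSSSSSSSSG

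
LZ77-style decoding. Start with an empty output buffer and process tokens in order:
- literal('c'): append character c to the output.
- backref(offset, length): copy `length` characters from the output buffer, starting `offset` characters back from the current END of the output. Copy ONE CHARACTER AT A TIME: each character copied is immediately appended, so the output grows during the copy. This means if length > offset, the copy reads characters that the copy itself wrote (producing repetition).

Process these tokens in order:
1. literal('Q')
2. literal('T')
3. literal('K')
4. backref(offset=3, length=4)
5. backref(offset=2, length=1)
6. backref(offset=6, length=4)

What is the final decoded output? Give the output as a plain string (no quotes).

Answer: QTKQTKQKKQTK

Derivation:
Token 1: literal('Q'). Output: "Q"
Token 2: literal('T'). Output: "QT"
Token 3: literal('K'). Output: "QTK"
Token 4: backref(off=3, len=4) (overlapping!). Copied 'QTKQ' from pos 0. Output: "QTKQTKQ"
Token 5: backref(off=2, len=1). Copied 'K' from pos 5. Output: "QTKQTKQK"
Token 6: backref(off=6, len=4). Copied 'KQTK' from pos 2. Output: "QTKQTKQKKQTK"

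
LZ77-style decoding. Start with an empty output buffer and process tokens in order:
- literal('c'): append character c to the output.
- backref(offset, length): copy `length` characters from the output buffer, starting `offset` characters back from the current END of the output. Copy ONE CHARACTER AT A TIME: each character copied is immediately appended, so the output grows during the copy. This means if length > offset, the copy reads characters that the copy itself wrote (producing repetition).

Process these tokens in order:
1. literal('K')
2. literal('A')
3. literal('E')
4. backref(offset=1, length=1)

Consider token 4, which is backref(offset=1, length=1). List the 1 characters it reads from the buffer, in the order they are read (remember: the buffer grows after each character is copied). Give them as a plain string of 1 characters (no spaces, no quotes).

Token 1: literal('K'). Output: "K"
Token 2: literal('A'). Output: "KA"
Token 3: literal('E'). Output: "KAE"
Token 4: backref(off=1, len=1). Buffer before: "KAE" (len 3)
  byte 1: read out[2]='E', append. Buffer now: "KAEE"

Answer: E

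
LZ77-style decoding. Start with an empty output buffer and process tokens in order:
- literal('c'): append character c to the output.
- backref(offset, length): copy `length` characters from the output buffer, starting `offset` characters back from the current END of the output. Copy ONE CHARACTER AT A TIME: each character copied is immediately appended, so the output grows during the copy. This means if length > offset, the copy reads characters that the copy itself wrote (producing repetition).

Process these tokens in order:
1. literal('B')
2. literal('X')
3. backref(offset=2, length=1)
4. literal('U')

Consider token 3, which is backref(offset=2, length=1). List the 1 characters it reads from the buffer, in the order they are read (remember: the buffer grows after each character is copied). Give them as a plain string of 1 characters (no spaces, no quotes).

Token 1: literal('B'). Output: "B"
Token 2: literal('X'). Output: "BX"
Token 3: backref(off=2, len=1). Buffer before: "BX" (len 2)
  byte 1: read out[0]='B', append. Buffer now: "BXB"

Answer: B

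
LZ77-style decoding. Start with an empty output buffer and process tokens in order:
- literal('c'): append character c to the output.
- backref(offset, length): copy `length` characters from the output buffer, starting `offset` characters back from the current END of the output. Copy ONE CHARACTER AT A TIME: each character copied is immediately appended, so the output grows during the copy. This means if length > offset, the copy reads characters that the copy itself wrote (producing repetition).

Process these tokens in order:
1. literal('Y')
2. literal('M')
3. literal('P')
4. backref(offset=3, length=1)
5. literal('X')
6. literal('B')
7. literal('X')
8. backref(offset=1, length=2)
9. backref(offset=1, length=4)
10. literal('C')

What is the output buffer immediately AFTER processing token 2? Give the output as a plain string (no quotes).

Answer: YM

Derivation:
Token 1: literal('Y'). Output: "Y"
Token 2: literal('M'). Output: "YM"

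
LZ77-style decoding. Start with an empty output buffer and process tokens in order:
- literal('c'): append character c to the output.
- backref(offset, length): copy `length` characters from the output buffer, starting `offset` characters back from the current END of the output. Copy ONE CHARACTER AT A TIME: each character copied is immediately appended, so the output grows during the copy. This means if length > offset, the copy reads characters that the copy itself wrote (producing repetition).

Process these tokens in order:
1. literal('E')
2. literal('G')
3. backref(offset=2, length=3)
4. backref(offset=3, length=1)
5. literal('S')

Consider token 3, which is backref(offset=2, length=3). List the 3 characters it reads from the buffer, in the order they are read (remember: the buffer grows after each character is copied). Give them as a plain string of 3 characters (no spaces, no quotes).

Answer: EGE

Derivation:
Token 1: literal('E'). Output: "E"
Token 2: literal('G'). Output: "EG"
Token 3: backref(off=2, len=3). Buffer before: "EG" (len 2)
  byte 1: read out[0]='E', append. Buffer now: "EGE"
  byte 2: read out[1]='G', append. Buffer now: "EGEG"
  byte 3: read out[2]='E', append. Buffer now: "EGEGE"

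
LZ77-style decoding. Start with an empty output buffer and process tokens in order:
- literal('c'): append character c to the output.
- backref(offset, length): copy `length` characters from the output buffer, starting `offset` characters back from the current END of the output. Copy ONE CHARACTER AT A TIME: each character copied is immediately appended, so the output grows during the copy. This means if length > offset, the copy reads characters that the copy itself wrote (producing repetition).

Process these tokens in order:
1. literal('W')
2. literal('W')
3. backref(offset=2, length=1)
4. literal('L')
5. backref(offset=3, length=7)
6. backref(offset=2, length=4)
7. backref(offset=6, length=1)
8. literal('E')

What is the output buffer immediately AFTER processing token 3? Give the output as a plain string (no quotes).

Token 1: literal('W'). Output: "W"
Token 2: literal('W'). Output: "WW"
Token 3: backref(off=2, len=1). Copied 'W' from pos 0. Output: "WWW"

Answer: WWW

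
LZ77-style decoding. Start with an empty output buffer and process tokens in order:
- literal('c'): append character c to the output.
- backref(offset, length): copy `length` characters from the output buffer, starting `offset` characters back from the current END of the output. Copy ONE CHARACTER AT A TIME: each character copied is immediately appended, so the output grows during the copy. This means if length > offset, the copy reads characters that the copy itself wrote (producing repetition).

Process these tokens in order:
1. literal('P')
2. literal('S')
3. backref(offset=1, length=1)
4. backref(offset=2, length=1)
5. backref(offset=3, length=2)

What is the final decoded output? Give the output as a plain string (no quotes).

Answer: PSSSSS

Derivation:
Token 1: literal('P'). Output: "P"
Token 2: literal('S'). Output: "PS"
Token 3: backref(off=1, len=1). Copied 'S' from pos 1. Output: "PSS"
Token 4: backref(off=2, len=1). Copied 'S' from pos 1. Output: "PSSS"
Token 5: backref(off=3, len=2). Copied 'SS' from pos 1. Output: "PSSSSS"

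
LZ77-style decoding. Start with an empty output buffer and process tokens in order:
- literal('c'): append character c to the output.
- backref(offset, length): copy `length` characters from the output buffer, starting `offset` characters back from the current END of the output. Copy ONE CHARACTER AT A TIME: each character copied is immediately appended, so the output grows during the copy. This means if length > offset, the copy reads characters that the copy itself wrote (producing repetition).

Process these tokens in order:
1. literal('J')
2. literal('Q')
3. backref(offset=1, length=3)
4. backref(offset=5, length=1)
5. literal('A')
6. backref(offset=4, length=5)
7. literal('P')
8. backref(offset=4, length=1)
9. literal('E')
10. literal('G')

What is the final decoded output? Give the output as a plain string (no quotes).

Token 1: literal('J'). Output: "J"
Token 2: literal('Q'). Output: "JQ"
Token 3: backref(off=1, len=3) (overlapping!). Copied 'QQQ' from pos 1. Output: "JQQQQ"
Token 4: backref(off=5, len=1). Copied 'J' from pos 0. Output: "JQQQQJ"
Token 5: literal('A'). Output: "JQQQQJA"
Token 6: backref(off=4, len=5) (overlapping!). Copied 'QQJAQ' from pos 3. Output: "JQQQQJAQQJAQ"
Token 7: literal('P'). Output: "JQQQQJAQQJAQP"
Token 8: backref(off=4, len=1). Copied 'J' from pos 9. Output: "JQQQQJAQQJAQPJ"
Token 9: literal('E'). Output: "JQQQQJAQQJAQPJE"
Token 10: literal('G'). Output: "JQQQQJAQQJAQPJEG"

Answer: JQQQQJAQQJAQPJEG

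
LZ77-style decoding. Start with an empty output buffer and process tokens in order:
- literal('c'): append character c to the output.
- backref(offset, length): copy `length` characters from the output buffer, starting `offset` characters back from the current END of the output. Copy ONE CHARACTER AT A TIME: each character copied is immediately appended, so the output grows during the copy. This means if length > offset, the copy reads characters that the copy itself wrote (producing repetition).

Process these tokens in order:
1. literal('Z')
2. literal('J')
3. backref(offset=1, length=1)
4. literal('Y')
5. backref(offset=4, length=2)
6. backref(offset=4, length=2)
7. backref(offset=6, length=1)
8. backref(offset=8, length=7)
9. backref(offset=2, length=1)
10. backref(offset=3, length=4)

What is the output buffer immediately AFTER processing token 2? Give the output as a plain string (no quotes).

Answer: ZJ

Derivation:
Token 1: literal('Z'). Output: "Z"
Token 2: literal('J'). Output: "ZJ"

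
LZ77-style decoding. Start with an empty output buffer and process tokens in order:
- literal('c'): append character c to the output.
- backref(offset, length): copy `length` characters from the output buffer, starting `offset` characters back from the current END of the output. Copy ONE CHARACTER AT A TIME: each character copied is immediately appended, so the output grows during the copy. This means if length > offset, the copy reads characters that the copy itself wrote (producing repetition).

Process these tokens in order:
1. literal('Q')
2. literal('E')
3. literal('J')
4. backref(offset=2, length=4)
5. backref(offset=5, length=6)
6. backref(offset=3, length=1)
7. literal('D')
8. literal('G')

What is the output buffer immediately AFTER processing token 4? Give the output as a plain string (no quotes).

Token 1: literal('Q'). Output: "Q"
Token 2: literal('E'). Output: "QE"
Token 3: literal('J'). Output: "QEJ"
Token 4: backref(off=2, len=4) (overlapping!). Copied 'EJEJ' from pos 1. Output: "QEJEJEJ"

Answer: QEJEJEJ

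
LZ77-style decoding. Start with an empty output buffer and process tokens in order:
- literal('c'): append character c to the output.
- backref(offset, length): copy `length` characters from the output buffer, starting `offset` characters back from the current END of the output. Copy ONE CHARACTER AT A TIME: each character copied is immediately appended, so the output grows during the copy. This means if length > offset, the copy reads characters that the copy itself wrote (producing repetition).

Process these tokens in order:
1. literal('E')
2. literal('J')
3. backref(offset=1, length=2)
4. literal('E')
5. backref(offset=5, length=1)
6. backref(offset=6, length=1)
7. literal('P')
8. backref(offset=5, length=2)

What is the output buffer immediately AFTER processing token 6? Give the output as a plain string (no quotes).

Token 1: literal('E'). Output: "E"
Token 2: literal('J'). Output: "EJ"
Token 3: backref(off=1, len=2) (overlapping!). Copied 'JJ' from pos 1. Output: "EJJJ"
Token 4: literal('E'). Output: "EJJJE"
Token 5: backref(off=5, len=1). Copied 'E' from pos 0. Output: "EJJJEE"
Token 6: backref(off=6, len=1). Copied 'E' from pos 0. Output: "EJJJEEE"

Answer: EJJJEEE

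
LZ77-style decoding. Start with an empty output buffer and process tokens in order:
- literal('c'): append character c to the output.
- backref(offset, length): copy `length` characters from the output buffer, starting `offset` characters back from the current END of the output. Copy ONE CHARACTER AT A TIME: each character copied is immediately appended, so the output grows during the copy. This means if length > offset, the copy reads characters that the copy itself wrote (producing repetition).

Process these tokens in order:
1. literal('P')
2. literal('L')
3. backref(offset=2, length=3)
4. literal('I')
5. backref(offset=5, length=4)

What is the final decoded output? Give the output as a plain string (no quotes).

Answer: PLPLPILPLP

Derivation:
Token 1: literal('P'). Output: "P"
Token 2: literal('L'). Output: "PL"
Token 3: backref(off=2, len=3) (overlapping!). Copied 'PLP' from pos 0. Output: "PLPLP"
Token 4: literal('I'). Output: "PLPLPI"
Token 5: backref(off=5, len=4). Copied 'LPLP' from pos 1. Output: "PLPLPILPLP"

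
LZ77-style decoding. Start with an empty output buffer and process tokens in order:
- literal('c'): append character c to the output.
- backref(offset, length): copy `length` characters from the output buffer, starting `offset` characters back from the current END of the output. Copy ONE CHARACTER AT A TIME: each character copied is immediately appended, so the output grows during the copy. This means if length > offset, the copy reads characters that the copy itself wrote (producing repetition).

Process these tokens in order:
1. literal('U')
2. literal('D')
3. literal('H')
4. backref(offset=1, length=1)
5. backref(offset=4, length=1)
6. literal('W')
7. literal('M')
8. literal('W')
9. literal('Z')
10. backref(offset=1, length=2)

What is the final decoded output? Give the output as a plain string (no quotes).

Answer: UDHHUWMWZZZ

Derivation:
Token 1: literal('U'). Output: "U"
Token 2: literal('D'). Output: "UD"
Token 3: literal('H'). Output: "UDH"
Token 4: backref(off=1, len=1). Copied 'H' from pos 2. Output: "UDHH"
Token 5: backref(off=4, len=1). Copied 'U' from pos 0. Output: "UDHHU"
Token 6: literal('W'). Output: "UDHHUW"
Token 7: literal('M'). Output: "UDHHUWM"
Token 8: literal('W'). Output: "UDHHUWMW"
Token 9: literal('Z'). Output: "UDHHUWMWZ"
Token 10: backref(off=1, len=2) (overlapping!). Copied 'ZZ' from pos 8. Output: "UDHHUWMWZZZ"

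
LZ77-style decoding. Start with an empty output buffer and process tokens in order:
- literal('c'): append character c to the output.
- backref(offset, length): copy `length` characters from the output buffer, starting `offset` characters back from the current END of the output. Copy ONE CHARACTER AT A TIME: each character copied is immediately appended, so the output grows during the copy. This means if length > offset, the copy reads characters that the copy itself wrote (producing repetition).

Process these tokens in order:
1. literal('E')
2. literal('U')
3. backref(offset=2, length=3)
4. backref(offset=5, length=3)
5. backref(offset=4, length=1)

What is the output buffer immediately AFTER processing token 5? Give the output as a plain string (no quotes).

Token 1: literal('E'). Output: "E"
Token 2: literal('U'). Output: "EU"
Token 3: backref(off=2, len=3) (overlapping!). Copied 'EUE' from pos 0. Output: "EUEUE"
Token 4: backref(off=5, len=3). Copied 'EUE' from pos 0. Output: "EUEUEEUE"
Token 5: backref(off=4, len=1). Copied 'E' from pos 4. Output: "EUEUEEUEE"

Answer: EUEUEEUEE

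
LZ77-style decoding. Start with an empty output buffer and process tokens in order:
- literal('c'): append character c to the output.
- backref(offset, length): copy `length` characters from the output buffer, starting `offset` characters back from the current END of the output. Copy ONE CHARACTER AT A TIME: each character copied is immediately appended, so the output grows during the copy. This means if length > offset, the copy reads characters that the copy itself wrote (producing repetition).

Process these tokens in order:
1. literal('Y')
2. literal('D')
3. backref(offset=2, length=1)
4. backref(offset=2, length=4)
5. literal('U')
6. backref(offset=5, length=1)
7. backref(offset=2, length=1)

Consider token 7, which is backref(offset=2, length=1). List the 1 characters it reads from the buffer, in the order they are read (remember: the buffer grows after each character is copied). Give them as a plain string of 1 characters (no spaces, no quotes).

Answer: U

Derivation:
Token 1: literal('Y'). Output: "Y"
Token 2: literal('D'). Output: "YD"
Token 3: backref(off=2, len=1). Copied 'Y' from pos 0. Output: "YDY"
Token 4: backref(off=2, len=4) (overlapping!). Copied 'DYDY' from pos 1. Output: "YDYDYDY"
Token 5: literal('U'). Output: "YDYDYDYU"
Token 6: backref(off=5, len=1). Copied 'D' from pos 3. Output: "YDYDYDYUD"
Token 7: backref(off=2, len=1). Buffer before: "YDYDYDYUD" (len 9)
  byte 1: read out[7]='U', append. Buffer now: "YDYDYDYUDU"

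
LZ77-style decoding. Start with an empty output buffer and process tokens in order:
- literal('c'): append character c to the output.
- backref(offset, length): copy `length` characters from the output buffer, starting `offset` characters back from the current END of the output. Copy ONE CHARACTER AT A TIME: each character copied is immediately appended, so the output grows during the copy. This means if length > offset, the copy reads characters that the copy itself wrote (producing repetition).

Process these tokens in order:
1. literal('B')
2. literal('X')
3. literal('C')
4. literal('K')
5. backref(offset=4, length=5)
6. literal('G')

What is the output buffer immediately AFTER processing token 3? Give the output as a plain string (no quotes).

Token 1: literal('B'). Output: "B"
Token 2: literal('X'). Output: "BX"
Token 3: literal('C'). Output: "BXC"

Answer: BXC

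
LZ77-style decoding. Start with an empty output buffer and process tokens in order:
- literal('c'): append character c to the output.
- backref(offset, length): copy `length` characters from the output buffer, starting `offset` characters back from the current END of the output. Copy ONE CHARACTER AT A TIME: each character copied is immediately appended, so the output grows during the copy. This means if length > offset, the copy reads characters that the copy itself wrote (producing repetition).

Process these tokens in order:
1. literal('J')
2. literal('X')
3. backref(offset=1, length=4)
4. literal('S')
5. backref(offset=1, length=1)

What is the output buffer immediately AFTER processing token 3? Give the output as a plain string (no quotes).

Answer: JXXXXX

Derivation:
Token 1: literal('J'). Output: "J"
Token 2: literal('X'). Output: "JX"
Token 3: backref(off=1, len=4) (overlapping!). Copied 'XXXX' from pos 1. Output: "JXXXXX"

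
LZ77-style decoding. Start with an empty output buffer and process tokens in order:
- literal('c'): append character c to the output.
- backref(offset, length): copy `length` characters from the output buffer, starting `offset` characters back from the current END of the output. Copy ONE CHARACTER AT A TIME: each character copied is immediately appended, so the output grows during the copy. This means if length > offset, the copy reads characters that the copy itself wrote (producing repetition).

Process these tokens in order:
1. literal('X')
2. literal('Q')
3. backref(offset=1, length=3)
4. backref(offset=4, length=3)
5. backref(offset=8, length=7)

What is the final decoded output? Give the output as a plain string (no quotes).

Token 1: literal('X'). Output: "X"
Token 2: literal('Q'). Output: "XQ"
Token 3: backref(off=1, len=3) (overlapping!). Copied 'QQQ' from pos 1. Output: "XQQQQ"
Token 4: backref(off=4, len=3). Copied 'QQQ' from pos 1. Output: "XQQQQQQQ"
Token 5: backref(off=8, len=7). Copied 'XQQQQQQ' from pos 0. Output: "XQQQQQQQXQQQQQQ"

Answer: XQQQQQQQXQQQQQQ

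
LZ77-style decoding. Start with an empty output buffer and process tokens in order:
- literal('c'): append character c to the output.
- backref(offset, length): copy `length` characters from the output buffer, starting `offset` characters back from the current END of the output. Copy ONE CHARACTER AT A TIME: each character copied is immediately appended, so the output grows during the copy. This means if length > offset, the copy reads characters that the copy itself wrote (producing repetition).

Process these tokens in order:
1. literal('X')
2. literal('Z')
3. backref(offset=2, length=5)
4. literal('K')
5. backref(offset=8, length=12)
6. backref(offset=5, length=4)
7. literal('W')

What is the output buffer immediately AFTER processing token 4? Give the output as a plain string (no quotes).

Token 1: literal('X'). Output: "X"
Token 2: literal('Z'). Output: "XZ"
Token 3: backref(off=2, len=5) (overlapping!). Copied 'XZXZX' from pos 0. Output: "XZXZXZX"
Token 4: literal('K'). Output: "XZXZXZXK"

Answer: XZXZXZXK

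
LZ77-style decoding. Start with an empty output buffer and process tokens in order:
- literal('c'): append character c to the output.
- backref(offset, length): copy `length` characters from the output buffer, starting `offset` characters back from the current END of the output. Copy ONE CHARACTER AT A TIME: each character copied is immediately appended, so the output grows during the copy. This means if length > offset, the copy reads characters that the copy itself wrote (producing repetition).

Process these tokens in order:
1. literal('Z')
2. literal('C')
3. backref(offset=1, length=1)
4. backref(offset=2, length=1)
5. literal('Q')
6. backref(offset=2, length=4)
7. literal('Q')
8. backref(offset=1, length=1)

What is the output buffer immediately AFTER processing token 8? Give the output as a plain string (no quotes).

Answer: ZCCCQCQCQQQ

Derivation:
Token 1: literal('Z'). Output: "Z"
Token 2: literal('C'). Output: "ZC"
Token 3: backref(off=1, len=1). Copied 'C' from pos 1. Output: "ZCC"
Token 4: backref(off=2, len=1). Copied 'C' from pos 1. Output: "ZCCC"
Token 5: literal('Q'). Output: "ZCCCQ"
Token 6: backref(off=2, len=4) (overlapping!). Copied 'CQCQ' from pos 3. Output: "ZCCCQCQCQ"
Token 7: literal('Q'). Output: "ZCCCQCQCQQ"
Token 8: backref(off=1, len=1). Copied 'Q' from pos 9. Output: "ZCCCQCQCQQQ"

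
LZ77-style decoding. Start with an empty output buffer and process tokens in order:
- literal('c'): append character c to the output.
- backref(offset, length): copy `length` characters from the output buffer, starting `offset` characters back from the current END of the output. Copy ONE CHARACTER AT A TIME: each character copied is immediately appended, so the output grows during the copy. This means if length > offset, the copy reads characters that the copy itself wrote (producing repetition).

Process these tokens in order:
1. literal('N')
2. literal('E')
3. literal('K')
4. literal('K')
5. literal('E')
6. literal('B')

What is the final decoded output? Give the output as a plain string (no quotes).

Answer: NEKKEB

Derivation:
Token 1: literal('N'). Output: "N"
Token 2: literal('E'). Output: "NE"
Token 3: literal('K'). Output: "NEK"
Token 4: literal('K'). Output: "NEKK"
Token 5: literal('E'). Output: "NEKKE"
Token 6: literal('B'). Output: "NEKKEB"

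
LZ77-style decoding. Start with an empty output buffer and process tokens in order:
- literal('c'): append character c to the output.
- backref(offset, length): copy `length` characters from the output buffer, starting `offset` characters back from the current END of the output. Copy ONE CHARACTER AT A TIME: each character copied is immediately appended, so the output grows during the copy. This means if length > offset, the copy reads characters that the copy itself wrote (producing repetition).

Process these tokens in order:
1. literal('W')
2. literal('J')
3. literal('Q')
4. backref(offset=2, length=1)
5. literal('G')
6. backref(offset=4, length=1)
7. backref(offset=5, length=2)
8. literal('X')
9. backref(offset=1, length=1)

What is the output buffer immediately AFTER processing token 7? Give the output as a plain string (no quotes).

Token 1: literal('W'). Output: "W"
Token 2: literal('J'). Output: "WJ"
Token 3: literal('Q'). Output: "WJQ"
Token 4: backref(off=2, len=1). Copied 'J' from pos 1. Output: "WJQJ"
Token 5: literal('G'). Output: "WJQJG"
Token 6: backref(off=4, len=1). Copied 'J' from pos 1. Output: "WJQJGJ"
Token 7: backref(off=5, len=2). Copied 'JQ' from pos 1. Output: "WJQJGJJQ"

Answer: WJQJGJJQ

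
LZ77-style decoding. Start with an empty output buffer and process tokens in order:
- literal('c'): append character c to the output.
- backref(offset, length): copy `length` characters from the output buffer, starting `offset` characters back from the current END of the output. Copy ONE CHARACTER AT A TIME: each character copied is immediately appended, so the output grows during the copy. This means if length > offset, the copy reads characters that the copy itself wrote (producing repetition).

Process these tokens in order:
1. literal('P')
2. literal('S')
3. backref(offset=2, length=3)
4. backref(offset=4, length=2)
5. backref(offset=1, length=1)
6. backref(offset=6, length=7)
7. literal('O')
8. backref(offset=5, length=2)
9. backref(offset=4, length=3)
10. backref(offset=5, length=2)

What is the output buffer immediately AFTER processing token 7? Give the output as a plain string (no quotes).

Token 1: literal('P'). Output: "P"
Token 2: literal('S'). Output: "PS"
Token 3: backref(off=2, len=3) (overlapping!). Copied 'PSP' from pos 0. Output: "PSPSP"
Token 4: backref(off=4, len=2). Copied 'SP' from pos 1. Output: "PSPSPSP"
Token 5: backref(off=1, len=1). Copied 'P' from pos 6. Output: "PSPSPSPP"
Token 6: backref(off=6, len=7) (overlapping!). Copied 'PSPSPPP' from pos 2. Output: "PSPSPSPPPSPSPPP"
Token 7: literal('O'). Output: "PSPSPSPPPSPSPPPO"

Answer: PSPSPSPPPSPSPPPO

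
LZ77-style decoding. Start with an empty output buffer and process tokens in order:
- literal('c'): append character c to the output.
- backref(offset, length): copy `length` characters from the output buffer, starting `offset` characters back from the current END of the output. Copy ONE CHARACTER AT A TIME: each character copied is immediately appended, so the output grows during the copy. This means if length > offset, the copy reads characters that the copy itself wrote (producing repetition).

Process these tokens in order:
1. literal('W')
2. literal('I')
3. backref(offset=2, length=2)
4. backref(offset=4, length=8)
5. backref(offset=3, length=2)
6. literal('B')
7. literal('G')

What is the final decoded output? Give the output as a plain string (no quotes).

Answer: WIWIWIWIWIWIIWBG

Derivation:
Token 1: literal('W'). Output: "W"
Token 2: literal('I'). Output: "WI"
Token 3: backref(off=2, len=2). Copied 'WI' from pos 0. Output: "WIWI"
Token 4: backref(off=4, len=8) (overlapping!). Copied 'WIWIWIWI' from pos 0. Output: "WIWIWIWIWIWI"
Token 5: backref(off=3, len=2). Copied 'IW' from pos 9. Output: "WIWIWIWIWIWIIW"
Token 6: literal('B'). Output: "WIWIWIWIWIWIIWB"
Token 7: literal('G'). Output: "WIWIWIWIWIWIIWBG"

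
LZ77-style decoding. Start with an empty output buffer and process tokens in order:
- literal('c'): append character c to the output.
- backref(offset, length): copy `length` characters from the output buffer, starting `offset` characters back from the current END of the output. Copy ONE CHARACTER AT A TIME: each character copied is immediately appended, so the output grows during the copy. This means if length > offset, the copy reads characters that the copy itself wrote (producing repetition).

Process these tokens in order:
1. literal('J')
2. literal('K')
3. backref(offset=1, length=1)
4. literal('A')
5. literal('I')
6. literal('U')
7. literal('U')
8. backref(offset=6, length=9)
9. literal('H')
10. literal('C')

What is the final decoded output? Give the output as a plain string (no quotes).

Token 1: literal('J'). Output: "J"
Token 2: literal('K'). Output: "JK"
Token 3: backref(off=1, len=1). Copied 'K' from pos 1. Output: "JKK"
Token 4: literal('A'). Output: "JKKA"
Token 5: literal('I'). Output: "JKKAI"
Token 6: literal('U'). Output: "JKKAIU"
Token 7: literal('U'). Output: "JKKAIUU"
Token 8: backref(off=6, len=9) (overlapping!). Copied 'KKAIUUKKA' from pos 1. Output: "JKKAIUUKKAIUUKKA"
Token 9: literal('H'). Output: "JKKAIUUKKAIUUKKAH"
Token 10: literal('C'). Output: "JKKAIUUKKAIUUKKAHC"

Answer: JKKAIUUKKAIUUKKAHC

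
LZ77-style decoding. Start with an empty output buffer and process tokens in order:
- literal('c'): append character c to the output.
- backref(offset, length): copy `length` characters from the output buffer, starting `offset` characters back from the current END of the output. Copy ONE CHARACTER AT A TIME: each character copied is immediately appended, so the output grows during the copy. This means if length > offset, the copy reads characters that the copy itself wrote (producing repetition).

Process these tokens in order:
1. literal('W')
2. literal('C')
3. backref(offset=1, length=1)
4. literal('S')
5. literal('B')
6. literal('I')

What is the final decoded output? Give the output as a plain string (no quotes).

Token 1: literal('W'). Output: "W"
Token 2: literal('C'). Output: "WC"
Token 3: backref(off=1, len=1). Copied 'C' from pos 1. Output: "WCC"
Token 4: literal('S'). Output: "WCCS"
Token 5: literal('B'). Output: "WCCSB"
Token 6: literal('I'). Output: "WCCSBI"

Answer: WCCSBI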